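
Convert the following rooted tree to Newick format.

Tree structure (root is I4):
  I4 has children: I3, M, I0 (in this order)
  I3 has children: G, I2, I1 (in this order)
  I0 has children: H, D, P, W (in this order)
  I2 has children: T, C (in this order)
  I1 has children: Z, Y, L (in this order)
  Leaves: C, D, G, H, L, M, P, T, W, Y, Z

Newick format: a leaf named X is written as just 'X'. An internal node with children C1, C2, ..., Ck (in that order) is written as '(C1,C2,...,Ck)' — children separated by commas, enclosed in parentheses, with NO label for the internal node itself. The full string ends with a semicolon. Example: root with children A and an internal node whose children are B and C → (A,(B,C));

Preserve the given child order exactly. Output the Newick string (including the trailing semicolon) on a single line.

Answer: ((G,(T,C),(Z,Y,L)),M,(H,D,P,W));

Derivation:
internal I4 with children ['I3', 'M', 'I0']
  internal I3 with children ['G', 'I2', 'I1']
    leaf 'G' → 'G'
    internal I2 with children ['T', 'C']
      leaf 'T' → 'T'
      leaf 'C' → 'C'
    → '(T,C)'
    internal I1 with children ['Z', 'Y', 'L']
      leaf 'Z' → 'Z'
      leaf 'Y' → 'Y'
      leaf 'L' → 'L'
    → '(Z,Y,L)'
  → '(G,(T,C),(Z,Y,L))'
  leaf 'M' → 'M'
  internal I0 with children ['H', 'D', 'P', 'W']
    leaf 'H' → 'H'
    leaf 'D' → 'D'
    leaf 'P' → 'P'
    leaf 'W' → 'W'
  → '(H,D,P,W)'
→ '((G,(T,C),(Z,Y,L)),M,(H,D,P,W))'
Final: ((G,(T,C),(Z,Y,L)),M,(H,D,P,W));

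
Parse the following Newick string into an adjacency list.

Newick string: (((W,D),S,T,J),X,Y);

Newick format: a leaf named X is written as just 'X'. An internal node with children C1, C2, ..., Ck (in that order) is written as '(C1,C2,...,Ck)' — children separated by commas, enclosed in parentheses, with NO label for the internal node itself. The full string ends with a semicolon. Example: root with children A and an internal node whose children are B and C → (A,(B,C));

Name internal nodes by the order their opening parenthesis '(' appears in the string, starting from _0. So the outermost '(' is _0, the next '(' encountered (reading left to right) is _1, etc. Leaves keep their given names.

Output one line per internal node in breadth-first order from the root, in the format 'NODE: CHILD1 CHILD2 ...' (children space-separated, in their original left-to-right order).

Input: (((W,D),S,T,J),X,Y);
Scanning left-to-right, naming '(' by encounter order:
  pos 0: '(' -> open internal node _0 (depth 1)
  pos 1: '(' -> open internal node _1 (depth 2)
  pos 2: '(' -> open internal node _2 (depth 3)
  pos 6: ')' -> close internal node _2 (now at depth 2)
  pos 13: ')' -> close internal node _1 (now at depth 1)
  pos 18: ')' -> close internal node _0 (now at depth 0)
Total internal nodes: 3
BFS adjacency from root:
  _0: _1 X Y
  _1: _2 S T J
  _2: W D

Answer: _0: _1 X Y
_1: _2 S T J
_2: W D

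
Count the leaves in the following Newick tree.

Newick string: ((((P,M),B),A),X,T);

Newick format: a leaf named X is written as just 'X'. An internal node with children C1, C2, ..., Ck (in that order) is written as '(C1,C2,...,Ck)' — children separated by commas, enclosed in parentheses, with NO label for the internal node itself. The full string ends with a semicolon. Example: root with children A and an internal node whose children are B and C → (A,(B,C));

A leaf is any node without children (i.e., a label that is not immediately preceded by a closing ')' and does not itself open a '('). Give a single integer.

Answer: 6

Derivation:
Newick: ((((P,M),B),A),X,T);
Scan left-to-right; a leaf is any maximal label run not followed by '(':
  pos 4: leaf 'P' → count = 1
  pos 6: leaf 'M' → count = 2
  pos 9: leaf 'B' → count = 3
  pos 12: leaf 'A' → count = 4
  pos 15: leaf 'X' → count = 5
  pos 17: leaf 'T' → count = 6
Total leaves: 6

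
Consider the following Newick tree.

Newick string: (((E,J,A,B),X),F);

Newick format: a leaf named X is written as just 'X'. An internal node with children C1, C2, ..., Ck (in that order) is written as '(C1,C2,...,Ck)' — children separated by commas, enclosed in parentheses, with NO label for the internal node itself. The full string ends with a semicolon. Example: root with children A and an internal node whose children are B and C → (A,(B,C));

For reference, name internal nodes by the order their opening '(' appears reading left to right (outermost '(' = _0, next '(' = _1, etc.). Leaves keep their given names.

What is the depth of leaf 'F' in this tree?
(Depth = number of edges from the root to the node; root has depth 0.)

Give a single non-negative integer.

Newick: (((E,J,A,B),X),F);
Naming internals by '(' encounter order: outermost '(' = _0, next = _1, ...
Query node: F
Path from root: _0 -> F
Depth of F: 1 (number of edges from root)

Answer: 1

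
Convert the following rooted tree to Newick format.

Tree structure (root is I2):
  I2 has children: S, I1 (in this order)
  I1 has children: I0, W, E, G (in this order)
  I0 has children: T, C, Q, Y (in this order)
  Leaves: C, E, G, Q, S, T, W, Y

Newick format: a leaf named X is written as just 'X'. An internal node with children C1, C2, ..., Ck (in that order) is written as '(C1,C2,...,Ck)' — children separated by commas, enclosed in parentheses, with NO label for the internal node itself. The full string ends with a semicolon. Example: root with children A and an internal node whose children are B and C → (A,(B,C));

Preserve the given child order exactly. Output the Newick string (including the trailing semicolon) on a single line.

Answer: (S,((T,C,Q,Y),W,E,G));

Derivation:
internal I2 with children ['S', 'I1']
  leaf 'S' → 'S'
  internal I1 with children ['I0', 'W', 'E', 'G']
    internal I0 with children ['T', 'C', 'Q', 'Y']
      leaf 'T' → 'T'
      leaf 'C' → 'C'
      leaf 'Q' → 'Q'
      leaf 'Y' → 'Y'
    → '(T,C,Q,Y)'
    leaf 'W' → 'W'
    leaf 'E' → 'E'
    leaf 'G' → 'G'
  → '((T,C,Q,Y),W,E,G)'
→ '(S,((T,C,Q,Y),W,E,G))'
Final: (S,((T,C,Q,Y),W,E,G));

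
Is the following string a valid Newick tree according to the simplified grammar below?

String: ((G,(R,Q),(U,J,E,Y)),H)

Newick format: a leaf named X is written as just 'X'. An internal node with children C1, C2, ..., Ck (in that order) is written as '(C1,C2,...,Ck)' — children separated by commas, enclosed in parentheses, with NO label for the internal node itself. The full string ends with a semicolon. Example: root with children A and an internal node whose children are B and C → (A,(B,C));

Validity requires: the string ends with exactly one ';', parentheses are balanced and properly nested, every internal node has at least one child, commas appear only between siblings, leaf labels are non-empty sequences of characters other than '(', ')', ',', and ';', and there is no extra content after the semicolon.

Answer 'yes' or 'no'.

Answer: no

Derivation:
Input: ((G,(R,Q),(U,J,E,Y)),H)
Paren balance: 4 '(' vs 4 ')' OK
Ends with single ';': False
Full parse: FAILS (must end with ;)
Valid: False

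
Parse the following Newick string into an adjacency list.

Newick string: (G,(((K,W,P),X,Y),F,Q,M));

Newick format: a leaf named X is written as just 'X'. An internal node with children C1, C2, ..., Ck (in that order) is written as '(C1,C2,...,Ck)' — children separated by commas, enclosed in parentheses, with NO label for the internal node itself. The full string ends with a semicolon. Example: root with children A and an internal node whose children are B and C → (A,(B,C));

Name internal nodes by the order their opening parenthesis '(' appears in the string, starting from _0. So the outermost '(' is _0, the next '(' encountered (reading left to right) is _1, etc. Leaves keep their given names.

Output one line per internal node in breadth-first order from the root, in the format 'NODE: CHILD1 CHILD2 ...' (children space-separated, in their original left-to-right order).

Input: (G,(((K,W,P),X,Y),F,Q,M));
Scanning left-to-right, naming '(' by encounter order:
  pos 0: '(' -> open internal node _0 (depth 1)
  pos 3: '(' -> open internal node _1 (depth 2)
  pos 4: '(' -> open internal node _2 (depth 3)
  pos 5: '(' -> open internal node _3 (depth 4)
  pos 11: ')' -> close internal node _3 (now at depth 3)
  pos 16: ')' -> close internal node _2 (now at depth 2)
  pos 23: ')' -> close internal node _1 (now at depth 1)
  pos 24: ')' -> close internal node _0 (now at depth 0)
Total internal nodes: 4
BFS adjacency from root:
  _0: G _1
  _1: _2 F Q M
  _2: _3 X Y
  _3: K W P

Answer: _0: G _1
_1: _2 F Q M
_2: _3 X Y
_3: K W P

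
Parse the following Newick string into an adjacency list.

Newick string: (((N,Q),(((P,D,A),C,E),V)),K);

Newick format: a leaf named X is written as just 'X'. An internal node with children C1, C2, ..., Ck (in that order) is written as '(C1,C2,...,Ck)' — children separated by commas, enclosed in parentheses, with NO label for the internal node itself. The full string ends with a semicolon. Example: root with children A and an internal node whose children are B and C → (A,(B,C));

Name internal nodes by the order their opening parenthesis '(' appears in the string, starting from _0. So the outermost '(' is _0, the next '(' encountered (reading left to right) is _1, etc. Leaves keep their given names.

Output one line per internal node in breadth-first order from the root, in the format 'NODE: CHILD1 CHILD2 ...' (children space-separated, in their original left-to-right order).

Input: (((N,Q),(((P,D,A),C,E),V)),K);
Scanning left-to-right, naming '(' by encounter order:
  pos 0: '(' -> open internal node _0 (depth 1)
  pos 1: '(' -> open internal node _1 (depth 2)
  pos 2: '(' -> open internal node _2 (depth 3)
  pos 6: ')' -> close internal node _2 (now at depth 2)
  pos 8: '(' -> open internal node _3 (depth 3)
  pos 9: '(' -> open internal node _4 (depth 4)
  pos 10: '(' -> open internal node _5 (depth 5)
  pos 16: ')' -> close internal node _5 (now at depth 4)
  pos 21: ')' -> close internal node _4 (now at depth 3)
  pos 24: ')' -> close internal node _3 (now at depth 2)
  pos 25: ')' -> close internal node _1 (now at depth 1)
  pos 28: ')' -> close internal node _0 (now at depth 0)
Total internal nodes: 6
BFS adjacency from root:
  _0: _1 K
  _1: _2 _3
  _2: N Q
  _3: _4 V
  _4: _5 C E
  _5: P D A

Answer: _0: _1 K
_1: _2 _3
_2: N Q
_3: _4 V
_4: _5 C E
_5: P D A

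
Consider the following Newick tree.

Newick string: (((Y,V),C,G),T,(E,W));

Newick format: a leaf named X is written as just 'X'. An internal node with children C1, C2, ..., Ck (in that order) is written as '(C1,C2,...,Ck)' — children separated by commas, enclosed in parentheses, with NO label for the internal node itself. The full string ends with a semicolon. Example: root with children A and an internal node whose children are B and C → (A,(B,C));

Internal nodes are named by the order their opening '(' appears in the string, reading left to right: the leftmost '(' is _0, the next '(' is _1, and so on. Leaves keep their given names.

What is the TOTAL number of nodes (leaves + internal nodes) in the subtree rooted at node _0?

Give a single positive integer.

Answer: 11

Derivation:
Newick: (((Y,V),C,G),T,(E,W));
Locate _0: it is the '(' at position 0 (the 1st '(' reading left to right).
Query: subtree rooted at _0
_0: subtree_size = 1 + 10
  _1: subtree_size = 1 + 5
    _2: subtree_size = 1 + 2
      Y: subtree_size = 1 + 0
      V: subtree_size = 1 + 0
    C: subtree_size = 1 + 0
    G: subtree_size = 1 + 0
  T: subtree_size = 1 + 0
  _3: subtree_size = 1 + 2
    E: subtree_size = 1 + 0
    W: subtree_size = 1 + 0
Total subtree size of _0: 11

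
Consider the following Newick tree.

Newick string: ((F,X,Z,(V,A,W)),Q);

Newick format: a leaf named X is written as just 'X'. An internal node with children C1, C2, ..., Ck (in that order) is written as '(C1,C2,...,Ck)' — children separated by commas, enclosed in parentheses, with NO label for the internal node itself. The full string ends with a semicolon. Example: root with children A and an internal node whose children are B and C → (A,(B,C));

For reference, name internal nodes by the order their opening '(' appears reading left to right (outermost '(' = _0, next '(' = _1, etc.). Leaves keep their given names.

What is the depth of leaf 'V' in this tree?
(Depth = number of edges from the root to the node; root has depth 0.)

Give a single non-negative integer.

Answer: 3

Derivation:
Newick: ((F,X,Z,(V,A,W)),Q);
Naming internals by '(' encounter order: outermost '(' = _0, next = _1, ...
Query node: V
Path from root: _0 -> _1 -> _2 -> V
Depth of V: 3 (number of edges from root)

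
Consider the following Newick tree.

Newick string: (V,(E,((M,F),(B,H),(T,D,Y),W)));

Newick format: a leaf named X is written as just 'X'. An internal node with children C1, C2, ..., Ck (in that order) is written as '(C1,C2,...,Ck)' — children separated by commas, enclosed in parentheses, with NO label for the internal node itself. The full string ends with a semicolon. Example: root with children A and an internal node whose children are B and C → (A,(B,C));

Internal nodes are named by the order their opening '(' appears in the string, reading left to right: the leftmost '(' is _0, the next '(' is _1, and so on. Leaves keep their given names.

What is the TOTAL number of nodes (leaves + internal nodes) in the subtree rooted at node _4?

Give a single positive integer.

Answer: 3

Derivation:
Newick: (V,(E,((M,F),(B,H),(T,D,Y),W)));
Locate _4: it is the '(' at position 13 (the 5th '(' reading left to right).
Query: subtree rooted at _4
_4: subtree_size = 1 + 2
  B: subtree_size = 1 + 0
  H: subtree_size = 1 + 0
Total subtree size of _4: 3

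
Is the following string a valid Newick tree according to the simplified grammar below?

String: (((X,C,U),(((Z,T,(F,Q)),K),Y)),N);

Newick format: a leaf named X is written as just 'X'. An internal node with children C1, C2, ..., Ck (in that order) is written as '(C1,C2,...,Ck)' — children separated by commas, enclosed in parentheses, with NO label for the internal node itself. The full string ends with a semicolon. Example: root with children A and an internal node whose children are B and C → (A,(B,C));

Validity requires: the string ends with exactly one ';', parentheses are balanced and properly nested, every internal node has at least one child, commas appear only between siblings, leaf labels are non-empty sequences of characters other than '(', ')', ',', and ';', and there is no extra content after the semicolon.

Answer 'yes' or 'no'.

Input: (((X,C,U),(((Z,T,(F,Q)),K),Y)),N);
Paren balance: 7 '(' vs 7 ')' OK
Ends with single ';': True
Full parse: OK
Valid: True

Answer: yes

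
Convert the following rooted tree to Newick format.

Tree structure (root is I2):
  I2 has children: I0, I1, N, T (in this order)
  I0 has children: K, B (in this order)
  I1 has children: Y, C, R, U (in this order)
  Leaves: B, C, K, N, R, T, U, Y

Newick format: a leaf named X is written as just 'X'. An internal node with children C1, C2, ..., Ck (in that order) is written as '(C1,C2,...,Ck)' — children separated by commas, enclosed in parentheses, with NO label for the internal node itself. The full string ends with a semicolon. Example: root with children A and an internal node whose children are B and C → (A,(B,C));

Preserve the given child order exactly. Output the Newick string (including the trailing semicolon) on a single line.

internal I2 with children ['I0', 'I1', 'N', 'T']
  internal I0 with children ['K', 'B']
    leaf 'K' → 'K'
    leaf 'B' → 'B'
  → '(K,B)'
  internal I1 with children ['Y', 'C', 'R', 'U']
    leaf 'Y' → 'Y'
    leaf 'C' → 'C'
    leaf 'R' → 'R'
    leaf 'U' → 'U'
  → '(Y,C,R,U)'
  leaf 'N' → 'N'
  leaf 'T' → 'T'
→ '((K,B),(Y,C,R,U),N,T)'
Final: ((K,B),(Y,C,R,U),N,T);

Answer: ((K,B),(Y,C,R,U),N,T);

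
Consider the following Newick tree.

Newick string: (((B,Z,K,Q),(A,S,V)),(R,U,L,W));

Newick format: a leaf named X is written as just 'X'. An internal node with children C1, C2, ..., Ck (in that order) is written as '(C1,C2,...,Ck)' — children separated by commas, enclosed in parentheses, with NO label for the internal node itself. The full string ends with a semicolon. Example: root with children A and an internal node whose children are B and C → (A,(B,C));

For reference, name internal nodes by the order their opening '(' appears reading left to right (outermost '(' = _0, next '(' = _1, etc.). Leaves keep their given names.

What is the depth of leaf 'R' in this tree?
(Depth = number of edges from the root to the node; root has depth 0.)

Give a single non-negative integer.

Newick: (((B,Z,K,Q),(A,S,V)),(R,U,L,W));
Naming internals by '(' encounter order: outermost '(' = _0, next = _1, ...
Query node: R
Path from root: _0 -> _4 -> R
Depth of R: 2 (number of edges from root)

Answer: 2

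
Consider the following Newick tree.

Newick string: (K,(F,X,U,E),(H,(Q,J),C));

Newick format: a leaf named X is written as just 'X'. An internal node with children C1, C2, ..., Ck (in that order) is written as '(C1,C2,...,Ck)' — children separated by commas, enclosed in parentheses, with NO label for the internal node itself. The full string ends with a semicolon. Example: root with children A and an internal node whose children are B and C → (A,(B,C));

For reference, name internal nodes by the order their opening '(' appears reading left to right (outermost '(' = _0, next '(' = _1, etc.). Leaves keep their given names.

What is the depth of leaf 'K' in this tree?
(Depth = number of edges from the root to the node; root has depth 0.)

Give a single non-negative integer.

Answer: 1

Derivation:
Newick: (K,(F,X,U,E),(H,(Q,J),C));
Naming internals by '(' encounter order: outermost '(' = _0, next = _1, ...
Query node: K
Path from root: _0 -> K
Depth of K: 1 (number of edges from root)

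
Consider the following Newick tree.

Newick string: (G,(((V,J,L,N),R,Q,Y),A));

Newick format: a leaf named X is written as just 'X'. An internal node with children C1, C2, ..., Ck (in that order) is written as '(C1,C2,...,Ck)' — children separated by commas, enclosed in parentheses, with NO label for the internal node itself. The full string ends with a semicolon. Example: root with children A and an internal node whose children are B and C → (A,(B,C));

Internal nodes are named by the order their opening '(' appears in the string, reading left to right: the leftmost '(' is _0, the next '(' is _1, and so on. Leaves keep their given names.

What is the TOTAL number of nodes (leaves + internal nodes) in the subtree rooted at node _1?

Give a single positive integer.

Answer: 11

Derivation:
Newick: (G,(((V,J,L,N),R,Q,Y),A));
Locate _1: it is the '(' at position 3 (the 2nd '(' reading left to right).
Query: subtree rooted at _1
_1: subtree_size = 1 + 10
  _2: subtree_size = 1 + 8
    _3: subtree_size = 1 + 4
      V: subtree_size = 1 + 0
      J: subtree_size = 1 + 0
      L: subtree_size = 1 + 0
      N: subtree_size = 1 + 0
    R: subtree_size = 1 + 0
    Q: subtree_size = 1 + 0
    Y: subtree_size = 1 + 0
  A: subtree_size = 1 + 0
Total subtree size of _1: 11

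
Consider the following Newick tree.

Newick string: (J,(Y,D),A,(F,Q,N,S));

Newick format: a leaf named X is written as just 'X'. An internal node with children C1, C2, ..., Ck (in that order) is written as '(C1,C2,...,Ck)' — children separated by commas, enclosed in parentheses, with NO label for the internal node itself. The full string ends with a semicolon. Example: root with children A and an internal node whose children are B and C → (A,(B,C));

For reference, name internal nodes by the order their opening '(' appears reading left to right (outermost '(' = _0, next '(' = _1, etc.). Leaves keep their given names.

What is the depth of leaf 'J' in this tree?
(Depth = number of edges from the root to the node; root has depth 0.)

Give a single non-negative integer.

Answer: 1

Derivation:
Newick: (J,(Y,D),A,(F,Q,N,S));
Naming internals by '(' encounter order: outermost '(' = _0, next = _1, ...
Query node: J
Path from root: _0 -> J
Depth of J: 1 (number of edges from root)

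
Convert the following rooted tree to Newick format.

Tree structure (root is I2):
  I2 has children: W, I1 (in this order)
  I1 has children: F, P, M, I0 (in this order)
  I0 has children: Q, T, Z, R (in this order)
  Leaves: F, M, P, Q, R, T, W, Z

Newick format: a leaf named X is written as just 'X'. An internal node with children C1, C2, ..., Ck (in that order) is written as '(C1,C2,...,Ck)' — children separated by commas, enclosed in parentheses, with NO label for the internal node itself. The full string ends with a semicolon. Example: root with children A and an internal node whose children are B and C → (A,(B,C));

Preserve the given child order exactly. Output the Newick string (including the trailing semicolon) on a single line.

Answer: (W,(F,P,M,(Q,T,Z,R)));

Derivation:
internal I2 with children ['W', 'I1']
  leaf 'W' → 'W'
  internal I1 with children ['F', 'P', 'M', 'I0']
    leaf 'F' → 'F'
    leaf 'P' → 'P'
    leaf 'M' → 'M'
    internal I0 with children ['Q', 'T', 'Z', 'R']
      leaf 'Q' → 'Q'
      leaf 'T' → 'T'
      leaf 'Z' → 'Z'
      leaf 'R' → 'R'
    → '(Q,T,Z,R)'
  → '(F,P,M,(Q,T,Z,R))'
→ '(W,(F,P,M,(Q,T,Z,R)))'
Final: (W,(F,P,M,(Q,T,Z,R)));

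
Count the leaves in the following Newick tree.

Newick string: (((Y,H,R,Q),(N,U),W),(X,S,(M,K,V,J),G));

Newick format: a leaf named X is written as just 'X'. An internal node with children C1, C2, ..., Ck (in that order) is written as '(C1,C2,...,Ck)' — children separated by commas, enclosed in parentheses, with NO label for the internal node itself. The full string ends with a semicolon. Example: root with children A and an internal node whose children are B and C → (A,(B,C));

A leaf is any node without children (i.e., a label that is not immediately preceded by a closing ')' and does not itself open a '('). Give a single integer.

Answer: 14

Derivation:
Newick: (((Y,H,R,Q),(N,U),W),(X,S,(M,K,V,J),G));
Scan left-to-right; a leaf is any maximal label run not followed by '(':
  pos 3: leaf 'Y' → count = 1
  pos 5: leaf 'H' → count = 2
  pos 7: leaf 'R' → count = 3
  pos 9: leaf 'Q' → count = 4
  pos 13: leaf 'N' → count = 5
  pos 15: leaf 'U' → count = 6
  pos 18: leaf 'W' → count = 7
  pos 22: leaf 'X' → count = 8
  pos 24: leaf 'S' → count = 9
  pos 27: leaf 'M' → count = 10
  pos 29: leaf 'K' → count = 11
  pos 31: leaf 'V' → count = 12
  pos 33: leaf 'J' → count = 13
  pos 36: leaf 'G' → count = 14
Total leaves: 14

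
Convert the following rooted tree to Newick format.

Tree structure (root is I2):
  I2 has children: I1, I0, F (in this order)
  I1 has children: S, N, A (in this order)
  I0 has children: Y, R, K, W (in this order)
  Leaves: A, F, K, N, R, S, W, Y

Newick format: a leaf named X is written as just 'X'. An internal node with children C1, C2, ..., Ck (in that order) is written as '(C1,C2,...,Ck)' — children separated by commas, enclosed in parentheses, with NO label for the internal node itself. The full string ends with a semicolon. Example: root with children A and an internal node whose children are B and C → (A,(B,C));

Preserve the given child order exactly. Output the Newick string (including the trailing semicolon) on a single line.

Answer: ((S,N,A),(Y,R,K,W),F);

Derivation:
internal I2 with children ['I1', 'I0', 'F']
  internal I1 with children ['S', 'N', 'A']
    leaf 'S' → 'S'
    leaf 'N' → 'N'
    leaf 'A' → 'A'
  → '(S,N,A)'
  internal I0 with children ['Y', 'R', 'K', 'W']
    leaf 'Y' → 'Y'
    leaf 'R' → 'R'
    leaf 'K' → 'K'
    leaf 'W' → 'W'
  → '(Y,R,K,W)'
  leaf 'F' → 'F'
→ '((S,N,A),(Y,R,K,W),F)'
Final: ((S,N,A),(Y,R,K,W),F);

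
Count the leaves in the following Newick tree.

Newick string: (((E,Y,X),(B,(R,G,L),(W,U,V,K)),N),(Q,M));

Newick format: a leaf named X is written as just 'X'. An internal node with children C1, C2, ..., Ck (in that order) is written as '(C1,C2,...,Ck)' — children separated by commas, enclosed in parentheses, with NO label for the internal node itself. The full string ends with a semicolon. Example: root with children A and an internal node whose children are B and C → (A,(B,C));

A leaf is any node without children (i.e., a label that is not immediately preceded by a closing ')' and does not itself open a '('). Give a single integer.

Answer: 14

Derivation:
Newick: (((E,Y,X),(B,(R,G,L),(W,U,V,K)),N),(Q,M));
Scan left-to-right; a leaf is any maximal label run not followed by '(':
  pos 3: leaf 'E' → count = 1
  pos 5: leaf 'Y' → count = 2
  pos 7: leaf 'X' → count = 3
  pos 11: leaf 'B' → count = 4
  pos 14: leaf 'R' → count = 5
  pos 16: leaf 'G' → count = 6
  pos 18: leaf 'L' → count = 7
  pos 22: leaf 'W' → count = 8
  pos 24: leaf 'U' → count = 9
  pos 26: leaf 'V' → count = 10
  pos 28: leaf 'K' → count = 11
  pos 32: leaf 'N' → count = 12
  pos 36: leaf 'Q' → count = 13
  pos 38: leaf 'M' → count = 14
Total leaves: 14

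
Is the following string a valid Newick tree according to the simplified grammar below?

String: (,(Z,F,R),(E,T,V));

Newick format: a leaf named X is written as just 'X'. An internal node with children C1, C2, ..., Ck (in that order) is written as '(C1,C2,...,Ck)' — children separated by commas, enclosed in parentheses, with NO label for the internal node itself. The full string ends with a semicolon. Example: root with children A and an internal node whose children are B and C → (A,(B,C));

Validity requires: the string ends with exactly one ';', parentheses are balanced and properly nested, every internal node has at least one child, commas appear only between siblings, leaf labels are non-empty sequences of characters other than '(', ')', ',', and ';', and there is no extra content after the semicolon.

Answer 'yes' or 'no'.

Input: (,(Z,F,R),(E,T,V));
Paren balance: 3 '(' vs 3 ')' OK
Ends with single ';': True
Full parse: FAILS (empty leaf label at pos 1)
Valid: False

Answer: no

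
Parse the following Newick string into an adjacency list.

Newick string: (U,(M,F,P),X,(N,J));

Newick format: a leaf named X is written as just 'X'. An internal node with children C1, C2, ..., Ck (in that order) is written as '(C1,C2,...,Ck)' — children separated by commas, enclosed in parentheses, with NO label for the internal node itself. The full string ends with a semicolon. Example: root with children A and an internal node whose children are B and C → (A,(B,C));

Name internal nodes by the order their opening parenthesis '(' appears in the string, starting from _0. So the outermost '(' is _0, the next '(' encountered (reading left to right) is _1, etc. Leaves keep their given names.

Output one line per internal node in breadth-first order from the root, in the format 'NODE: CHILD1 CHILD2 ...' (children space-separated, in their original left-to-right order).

Input: (U,(M,F,P),X,(N,J));
Scanning left-to-right, naming '(' by encounter order:
  pos 0: '(' -> open internal node _0 (depth 1)
  pos 3: '(' -> open internal node _1 (depth 2)
  pos 9: ')' -> close internal node _1 (now at depth 1)
  pos 13: '(' -> open internal node _2 (depth 2)
  pos 17: ')' -> close internal node _2 (now at depth 1)
  pos 18: ')' -> close internal node _0 (now at depth 0)
Total internal nodes: 3
BFS adjacency from root:
  _0: U _1 X _2
  _1: M F P
  _2: N J

Answer: _0: U _1 X _2
_1: M F P
_2: N J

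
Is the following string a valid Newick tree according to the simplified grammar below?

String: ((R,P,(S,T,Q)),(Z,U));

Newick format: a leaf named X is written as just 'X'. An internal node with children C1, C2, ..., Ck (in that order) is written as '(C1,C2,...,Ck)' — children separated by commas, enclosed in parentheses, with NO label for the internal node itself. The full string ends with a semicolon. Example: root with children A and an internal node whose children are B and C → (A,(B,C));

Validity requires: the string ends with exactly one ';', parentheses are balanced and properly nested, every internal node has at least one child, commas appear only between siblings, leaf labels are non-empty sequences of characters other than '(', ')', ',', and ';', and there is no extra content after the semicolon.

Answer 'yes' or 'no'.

Input: ((R,P,(S,T,Q)),(Z,U));
Paren balance: 4 '(' vs 4 ')' OK
Ends with single ';': True
Full parse: OK
Valid: True

Answer: yes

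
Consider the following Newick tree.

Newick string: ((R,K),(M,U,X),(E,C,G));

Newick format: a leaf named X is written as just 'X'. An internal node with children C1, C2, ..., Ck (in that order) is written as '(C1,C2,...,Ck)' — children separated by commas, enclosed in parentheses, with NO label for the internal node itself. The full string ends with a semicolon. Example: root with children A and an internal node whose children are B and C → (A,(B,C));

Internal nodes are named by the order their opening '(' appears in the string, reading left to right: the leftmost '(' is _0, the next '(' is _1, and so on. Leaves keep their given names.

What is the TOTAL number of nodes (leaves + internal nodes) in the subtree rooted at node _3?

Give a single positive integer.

Newick: ((R,K),(M,U,X),(E,C,G));
Locate _3: it is the '(' at position 15 (the 4th '(' reading left to right).
Query: subtree rooted at _3
_3: subtree_size = 1 + 3
  E: subtree_size = 1 + 0
  C: subtree_size = 1 + 0
  G: subtree_size = 1 + 0
Total subtree size of _3: 4

Answer: 4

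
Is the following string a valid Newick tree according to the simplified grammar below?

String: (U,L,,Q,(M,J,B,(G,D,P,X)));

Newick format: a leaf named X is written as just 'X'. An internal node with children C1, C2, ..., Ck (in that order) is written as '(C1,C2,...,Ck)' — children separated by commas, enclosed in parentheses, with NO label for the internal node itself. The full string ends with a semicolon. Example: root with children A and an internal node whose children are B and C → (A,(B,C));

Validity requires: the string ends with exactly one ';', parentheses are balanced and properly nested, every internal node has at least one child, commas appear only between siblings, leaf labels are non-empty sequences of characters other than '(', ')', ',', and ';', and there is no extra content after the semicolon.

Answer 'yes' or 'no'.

Input: (U,L,,Q,(M,J,B,(G,D,P,X)));
Paren balance: 3 '(' vs 3 ')' OK
Ends with single ';': True
Full parse: FAILS (empty leaf label at pos 5)
Valid: False

Answer: no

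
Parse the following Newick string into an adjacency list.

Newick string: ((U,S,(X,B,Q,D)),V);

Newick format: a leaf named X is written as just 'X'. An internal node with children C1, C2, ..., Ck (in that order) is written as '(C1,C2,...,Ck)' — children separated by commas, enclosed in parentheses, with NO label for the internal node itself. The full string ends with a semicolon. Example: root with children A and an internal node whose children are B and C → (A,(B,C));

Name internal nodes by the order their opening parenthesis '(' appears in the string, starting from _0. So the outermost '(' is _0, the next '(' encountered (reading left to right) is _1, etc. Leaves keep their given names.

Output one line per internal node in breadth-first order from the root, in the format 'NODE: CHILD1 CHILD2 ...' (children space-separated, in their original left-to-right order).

Answer: _0: _1 V
_1: U S _2
_2: X B Q D

Derivation:
Input: ((U,S,(X,B,Q,D)),V);
Scanning left-to-right, naming '(' by encounter order:
  pos 0: '(' -> open internal node _0 (depth 1)
  pos 1: '(' -> open internal node _1 (depth 2)
  pos 6: '(' -> open internal node _2 (depth 3)
  pos 14: ')' -> close internal node _2 (now at depth 2)
  pos 15: ')' -> close internal node _1 (now at depth 1)
  pos 18: ')' -> close internal node _0 (now at depth 0)
Total internal nodes: 3
BFS adjacency from root:
  _0: _1 V
  _1: U S _2
  _2: X B Q D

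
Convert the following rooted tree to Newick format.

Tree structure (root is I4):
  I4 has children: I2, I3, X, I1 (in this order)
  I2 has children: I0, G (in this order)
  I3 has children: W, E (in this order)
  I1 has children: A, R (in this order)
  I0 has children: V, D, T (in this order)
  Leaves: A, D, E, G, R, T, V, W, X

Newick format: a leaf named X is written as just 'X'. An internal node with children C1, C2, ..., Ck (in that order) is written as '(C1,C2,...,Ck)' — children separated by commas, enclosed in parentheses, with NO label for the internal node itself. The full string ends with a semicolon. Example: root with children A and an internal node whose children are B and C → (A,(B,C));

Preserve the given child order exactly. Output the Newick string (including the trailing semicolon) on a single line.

internal I4 with children ['I2', 'I3', 'X', 'I1']
  internal I2 with children ['I0', 'G']
    internal I0 with children ['V', 'D', 'T']
      leaf 'V' → 'V'
      leaf 'D' → 'D'
      leaf 'T' → 'T'
    → '(V,D,T)'
    leaf 'G' → 'G'
  → '((V,D,T),G)'
  internal I3 with children ['W', 'E']
    leaf 'W' → 'W'
    leaf 'E' → 'E'
  → '(W,E)'
  leaf 'X' → 'X'
  internal I1 with children ['A', 'R']
    leaf 'A' → 'A'
    leaf 'R' → 'R'
  → '(A,R)'
→ '(((V,D,T),G),(W,E),X,(A,R))'
Final: (((V,D,T),G),(W,E),X,(A,R));

Answer: (((V,D,T),G),(W,E),X,(A,R));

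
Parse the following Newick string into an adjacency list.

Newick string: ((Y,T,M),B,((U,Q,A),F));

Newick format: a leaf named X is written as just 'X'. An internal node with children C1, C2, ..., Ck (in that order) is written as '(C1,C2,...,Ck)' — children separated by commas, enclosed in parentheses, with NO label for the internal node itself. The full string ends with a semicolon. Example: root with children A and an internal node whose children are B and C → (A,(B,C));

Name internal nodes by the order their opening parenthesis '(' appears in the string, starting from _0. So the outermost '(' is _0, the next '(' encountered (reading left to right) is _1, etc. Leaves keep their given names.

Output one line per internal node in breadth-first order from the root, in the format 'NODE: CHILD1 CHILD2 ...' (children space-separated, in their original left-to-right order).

Input: ((Y,T,M),B,((U,Q,A),F));
Scanning left-to-right, naming '(' by encounter order:
  pos 0: '(' -> open internal node _0 (depth 1)
  pos 1: '(' -> open internal node _1 (depth 2)
  pos 7: ')' -> close internal node _1 (now at depth 1)
  pos 11: '(' -> open internal node _2 (depth 2)
  pos 12: '(' -> open internal node _3 (depth 3)
  pos 18: ')' -> close internal node _3 (now at depth 2)
  pos 21: ')' -> close internal node _2 (now at depth 1)
  pos 22: ')' -> close internal node _0 (now at depth 0)
Total internal nodes: 4
BFS adjacency from root:
  _0: _1 B _2
  _1: Y T M
  _2: _3 F
  _3: U Q A

Answer: _0: _1 B _2
_1: Y T M
_2: _3 F
_3: U Q A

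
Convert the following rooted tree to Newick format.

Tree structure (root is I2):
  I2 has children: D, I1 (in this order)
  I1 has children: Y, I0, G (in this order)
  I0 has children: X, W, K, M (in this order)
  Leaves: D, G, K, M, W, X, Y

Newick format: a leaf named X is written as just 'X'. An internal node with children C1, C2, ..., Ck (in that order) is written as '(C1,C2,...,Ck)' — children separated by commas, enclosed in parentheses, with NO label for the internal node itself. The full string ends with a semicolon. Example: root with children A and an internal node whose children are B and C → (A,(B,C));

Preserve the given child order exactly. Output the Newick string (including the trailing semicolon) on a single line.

Answer: (D,(Y,(X,W,K,M),G));

Derivation:
internal I2 with children ['D', 'I1']
  leaf 'D' → 'D'
  internal I1 with children ['Y', 'I0', 'G']
    leaf 'Y' → 'Y'
    internal I0 with children ['X', 'W', 'K', 'M']
      leaf 'X' → 'X'
      leaf 'W' → 'W'
      leaf 'K' → 'K'
      leaf 'M' → 'M'
    → '(X,W,K,M)'
    leaf 'G' → 'G'
  → '(Y,(X,W,K,M),G)'
→ '(D,(Y,(X,W,K,M),G))'
Final: (D,(Y,(X,W,K,M),G));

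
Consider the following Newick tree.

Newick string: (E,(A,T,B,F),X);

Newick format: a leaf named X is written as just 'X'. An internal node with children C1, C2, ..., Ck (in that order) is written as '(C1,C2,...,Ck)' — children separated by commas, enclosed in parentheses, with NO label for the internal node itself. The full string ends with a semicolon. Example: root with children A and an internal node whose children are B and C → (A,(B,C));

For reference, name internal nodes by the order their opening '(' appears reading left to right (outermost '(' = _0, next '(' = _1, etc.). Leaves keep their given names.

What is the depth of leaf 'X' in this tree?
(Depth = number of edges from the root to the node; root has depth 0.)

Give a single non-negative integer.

Newick: (E,(A,T,B,F),X);
Naming internals by '(' encounter order: outermost '(' = _0, next = _1, ...
Query node: X
Path from root: _0 -> X
Depth of X: 1 (number of edges from root)

Answer: 1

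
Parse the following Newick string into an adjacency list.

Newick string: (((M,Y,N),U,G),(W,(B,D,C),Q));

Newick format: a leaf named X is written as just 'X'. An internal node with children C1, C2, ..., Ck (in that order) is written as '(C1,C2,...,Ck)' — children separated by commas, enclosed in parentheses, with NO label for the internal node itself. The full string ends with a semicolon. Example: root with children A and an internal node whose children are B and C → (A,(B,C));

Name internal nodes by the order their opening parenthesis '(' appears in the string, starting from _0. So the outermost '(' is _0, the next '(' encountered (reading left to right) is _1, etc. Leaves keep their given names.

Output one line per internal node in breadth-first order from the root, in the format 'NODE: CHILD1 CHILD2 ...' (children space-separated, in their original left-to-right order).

Input: (((M,Y,N),U,G),(W,(B,D,C),Q));
Scanning left-to-right, naming '(' by encounter order:
  pos 0: '(' -> open internal node _0 (depth 1)
  pos 1: '(' -> open internal node _1 (depth 2)
  pos 2: '(' -> open internal node _2 (depth 3)
  pos 8: ')' -> close internal node _2 (now at depth 2)
  pos 13: ')' -> close internal node _1 (now at depth 1)
  pos 15: '(' -> open internal node _3 (depth 2)
  pos 18: '(' -> open internal node _4 (depth 3)
  pos 24: ')' -> close internal node _4 (now at depth 2)
  pos 27: ')' -> close internal node _3 (now at depth 1)
  pos 28: ')' -> close internal node _0 (now at depth 0)
Total internal nodes: 5
BFS adjacency from root:
  _0: _1 _3
  _1: _2 U G
  _3: W _4 Q
  _2: M Y N
  _4: B D C

Answer: _0: _1 _3
_1: _2 U G
_3: W _4 Q
_2: M Y N
_4: B D C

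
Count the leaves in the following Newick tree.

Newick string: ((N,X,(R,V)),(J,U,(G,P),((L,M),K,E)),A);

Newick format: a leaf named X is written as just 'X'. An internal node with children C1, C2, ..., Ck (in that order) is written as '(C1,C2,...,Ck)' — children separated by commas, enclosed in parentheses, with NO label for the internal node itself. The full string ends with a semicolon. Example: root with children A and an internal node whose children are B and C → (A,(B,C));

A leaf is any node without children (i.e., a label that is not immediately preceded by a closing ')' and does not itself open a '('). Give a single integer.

Answer: 13

Derivation:
Newick: ((N,X,(R,V)),(J,U,(G,P),((L,M),K,E)),A);
Scan left-to-right; a leaf is any maximal label run not followed by '(':
  pos 2: leaf 'N' → count = 1
  pos 4: leaf 'X' → count = 2
  pos 7: leaf 'R' → count = 3
  pos 9: leaf 'V' → count = 4
  pos 14: leaf 'J' → count = 5
  pos 16: leaf 'U' → count = 6
  pos 19: leaf 'G' → count = 7
  pos 21: leaf 'P' → count = 8
  pos 26: leaf 'L' → count = 9
  pos 28: leaf 'M' → count = 10
  pos 31: leaf 'K' → count = 11
  pos 33: leaf 'E' → count = 12
  pos 37: leaf 'A' → count = 13
Total leaves: 13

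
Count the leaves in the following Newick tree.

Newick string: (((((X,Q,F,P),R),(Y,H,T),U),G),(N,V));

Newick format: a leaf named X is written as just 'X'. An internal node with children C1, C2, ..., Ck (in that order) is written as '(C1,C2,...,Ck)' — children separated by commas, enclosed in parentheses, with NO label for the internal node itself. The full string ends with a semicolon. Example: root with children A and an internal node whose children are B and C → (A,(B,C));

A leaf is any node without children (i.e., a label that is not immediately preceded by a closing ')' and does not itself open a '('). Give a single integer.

Newick: (((((X,Q,F,P),R),(Y,H,T),U),G),(N,V));
Scan left-to-right; a leaf is any maximal label run not followed by '(':
  pos 5: leaf 'X' → count = 1
  pos 7: leaf 'Q' → count = 2
  pos 9: leaf 'F' → count = 3
  pos 11: leaf 'P' → count = 4
  pos 14: leaf 'R' → count = 5
  pos 18: leaf 'Y' → count = 6
  pos 20: leaf 'H' → count = 7
  pos 22: leaf 'T' → count = 8
  pos 25: leaf 'U' → count = 9
  pos 28: leaf 'G' → count = 10
  pos 32: leaf 'N' → count = 11
  pos 34: leaf 'V' → count = 12
Total leaves: 12

Answer: 12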